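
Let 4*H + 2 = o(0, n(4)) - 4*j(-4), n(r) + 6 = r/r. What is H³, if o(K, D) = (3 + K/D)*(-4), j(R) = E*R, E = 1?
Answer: ⅛ ≈ 0.12500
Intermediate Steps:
n(r) = -5 (n(r) = -6 + r/r = -6 + 1 = -5)
j(R) = R (j(R) = 1*R = R)
o(K, D) = -12 - 4*K/D
H = ½ (H = -½ + ((-12 - 4*0/(-5)) - 4*(-4))/4 = -½ + ((-12 - 4*0*(-⅕)) + 16)/4 = -½ + ((-12 + 0) + 16)/4 = -½ + (-12 + 16)/4 = -½ + (¼)*4 = -½ + 1 = ½ ≈ 0.50000)
H³ = (½)³ = ⅛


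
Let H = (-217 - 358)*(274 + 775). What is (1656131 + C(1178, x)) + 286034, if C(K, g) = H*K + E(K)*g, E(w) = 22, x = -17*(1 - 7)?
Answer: -708595741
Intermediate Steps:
x = 102 (x = -17*(-6) = 102)
H = -603175 (H = -575*1049 = -603175)
C(K, g) = -603175*K + 22*g
(1656131 + C(1178, x)) + 286034 = (1656131 + (-603175*1178 + 22*102)) + 286034 = (1656131 + (-710540150 + 2244)) + 286034 = (1656131 - 710537906) + 286034 = -708881775 + 286034 = -708595741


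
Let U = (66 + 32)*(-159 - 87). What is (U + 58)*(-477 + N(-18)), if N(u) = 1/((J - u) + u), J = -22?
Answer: 126202375/11 ≈ 1.1473e+7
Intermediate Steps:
N(u) = -1/22 (N(u) = 1/((-22 - u) + u) = 1/(-22) = -1/22)
U = -24108 (U = 98*(-246) = -24108)
(U + 58)*(-477 + N(-18)) = (-24108 + 58)*(-477 - 1/22) = -24050*(-10495/22) = 126202375/11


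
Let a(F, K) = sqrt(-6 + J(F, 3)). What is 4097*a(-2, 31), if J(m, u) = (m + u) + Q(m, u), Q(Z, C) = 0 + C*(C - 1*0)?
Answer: 8194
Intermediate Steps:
Q(Z, C) = C**2 (Q(Z, C) = 0 + C*(C + 0) = 0 + C*C = 0 + C**2 = C**2)
J(m, u) = m + u + u**2 (J(m, u) = (m + u) + u**2 = m + u + u**2)
a(F, K) = sqrt(6 + F) (a(F, K) = sqrt(-6 + (F + 3 + 3**2)) = sqrt(-6 + (F + 3 + 9)) = sqrt(-6 + (12 + F)) = sqrt(6 + F))
4097*a(-2, 31) = 4097*sqrt(6 - 2) = 4097*sqrt(4) = 4097*2 = 8194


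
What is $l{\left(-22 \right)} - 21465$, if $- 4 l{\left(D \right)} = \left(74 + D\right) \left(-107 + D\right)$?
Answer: $-19788$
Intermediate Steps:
$l{\left(D \right)} = - \frac{\left(-107 + D\right) \left(74 + D\right)}{4}$ ($l{\left(D \right)} = - \frac{\left(74 + D\right) \left(-107 + D\right)}{4} = - \frac{\left(-107 + D\right) \left(74 + D\right)}{4}$)
$l{\left(-22 \right)} - 21465 = \left(\frac{3959}{2} - \frac{\left(-22\right)^{2}}{4} + \frac{33}{4} \left(-22\right)\right) - 21465 = \left(\frac{3959}{2} - 121 - \frac{363}{2}\right) - 21465 = 1677 - 21465 = -19788$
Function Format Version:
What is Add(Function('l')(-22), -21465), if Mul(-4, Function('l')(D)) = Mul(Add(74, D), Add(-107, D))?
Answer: -19788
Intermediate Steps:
Function('l')(D) = Mul(Rational(-1, 4), Add(-107, D), Add(74, D)) (Function('l')(D) = Mul(Rational(-1, 4), Mul(Add(74, D), Add(-107, D))) = Mul(Rational(-1, 4), Mul(Add(-107, D), Add(74, D))) = Mul(Rational(-1, 4), Add(-107, D), Add(74, D)))
Add(Function('l')(-22), -21465) = Add(Add(Rational(3959, 2), Mul(Rational(-1, 4), Pow(-22, 2)), Mul(Rational(33, 4), -22)), -21465) = Add(Add(Rational(3959, 2), Mul(Rational(-1, 4), 484), Rational(-363, 2)), -21465) = Add(Add(Rational(3959, 2), -121, Rational(-363, 2)), -21465) = Add(1677, -21465) = -19788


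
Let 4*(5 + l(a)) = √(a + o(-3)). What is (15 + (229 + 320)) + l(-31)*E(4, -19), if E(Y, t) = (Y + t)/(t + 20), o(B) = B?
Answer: 639 - 15*I*√34/4 ≈ 639.0 - 21.866*I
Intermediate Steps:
l(a) = -5 + √(-3 + a)/4 (l(a) = -5 + √(a - 3)/4 = -5 + √(-3 + a)/4)
E(Y, t) = (Y + t)/(20 + t)
(15 + (229 + 320)) + l(-31)*E(4, -19) = (15 + (229 + 320)) + (-5 + √(-3 - 31)/4)*((4 - 19)/(20 - 19)) = (15 + 549) + (-5 + √(-34)/4)*(-15/1) = 564 + (-5 + (I*√34)/4)*(1*(-15)) = 564 + (-5 + I*√34/4)*(-15) = 564 + (75 - 15*I*√34/4) = 639 - 15*I*√34/4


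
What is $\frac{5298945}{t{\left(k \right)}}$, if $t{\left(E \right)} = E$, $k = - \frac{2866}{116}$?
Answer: $- \frac{307338810}{1433} \approx -2.1447 \cdot 10^{5}$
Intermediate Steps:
$k = - \frac{1433}{58}$ ($k = \left(-2866\right) \frac{1}{116} = - \frac{1433}{58} \approx -24.707$)
$\frac{5298945}{t{\left(k \right)}} = \frac{5298945}{- \frac{1433}{58}} = 5298945 \left(- \frac{58}{1433}\right) = - \frac{307338810}{1433}$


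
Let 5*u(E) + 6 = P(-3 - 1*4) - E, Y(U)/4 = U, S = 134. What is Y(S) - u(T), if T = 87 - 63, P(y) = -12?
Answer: 2722/5 ≈ 544.40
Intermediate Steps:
Y(U) = 4*U
T = 24
u(E) = -18/5 - E/5 (u(E) = -6/5 + (-12 - E)/5 = -6/5 + (-12/5 - E/5) = -18/5 - E/5)
Y(S) - u(T) = 4*134 - (-18/5 - ⅕*24) = 536 - (-18/5 - 24/5) = 536 - 1*(-42/5) = 536 + 42/5 = 2722/5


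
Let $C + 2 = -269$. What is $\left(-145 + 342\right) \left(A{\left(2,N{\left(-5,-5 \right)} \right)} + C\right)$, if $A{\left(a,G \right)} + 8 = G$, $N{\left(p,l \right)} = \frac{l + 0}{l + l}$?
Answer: $- \frac{109729}{2} \approx -54865.0$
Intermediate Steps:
$N{\left(p,l \right)} = \frac{1}{2}$ ($N{\left(p,l \right)} = \frac{l}{2 l} = l \frac{1}{2 l} = \frac{1}{2}$)
$A{\left(a,G \right)} = -8 + G$
$C = -271$ ($C = -2 - 269 = -271$)
$\left(-145 + 342\right) \left(A{\left(2,N{\left(-5,-5 \right)} \right)} + C\right) = \left(-145 + 342\right) \left(\left(-8 + \frac{1}{2}\right) - 271\right) = 197 \left(- \frac{15}{2} - 271\right) = 197 \left(- \frac{557}{2}\right) = - \frac{109729}{2}$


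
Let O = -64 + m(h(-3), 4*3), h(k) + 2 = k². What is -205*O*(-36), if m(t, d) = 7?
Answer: -420660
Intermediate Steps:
h(k) = -2 + k²
O = -57 (O = -64 + 7 = -57)
-205*O*(-36) = -205*(-57)*(-36) = 11685*(-36) = -420660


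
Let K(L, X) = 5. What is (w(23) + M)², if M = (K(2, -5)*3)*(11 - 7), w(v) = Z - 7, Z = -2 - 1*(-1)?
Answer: 2704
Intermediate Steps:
Z = -1 (Z = -2 + 1 = -1)
w(v) = -8 (w(v) = -1 - 7 = -8)
M = 60 (M = (5*3)*(11 - 7) = 15*4 = 60)
(w(23) + M)² = (-8 + 60)² = 52² = 2704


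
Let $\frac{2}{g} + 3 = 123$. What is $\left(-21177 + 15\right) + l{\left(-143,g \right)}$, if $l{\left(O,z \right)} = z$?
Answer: $- \frac{1269719}{60} \approx -21162.0$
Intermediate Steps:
$g = \frac{1}{60}$ ($g = \frac{2}{-3 + 123} = \frac{2}{120} = 2 \cdot \frac{1}{120} = \frac{1}{60} \approx 0.016667$)
$\left(-21177 + 15\right) + l{\left(-143,g \right)} = \left(-21177 + 15\right) + \frac{1}{60} = -21162 + \frac{1}{60} = - \frac{1269719}{60}$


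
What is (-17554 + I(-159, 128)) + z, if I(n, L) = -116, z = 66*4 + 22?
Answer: -17384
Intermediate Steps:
z = 286 (z = 264 + 22 = 286)
(-17554 + I(-159, 128)) + z = (-17554 - 116) + 286 = -17670 + 286 = -17384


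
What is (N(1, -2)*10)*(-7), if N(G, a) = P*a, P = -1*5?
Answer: -700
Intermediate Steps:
P = -5
N(G, a) = -5*a
(N(1, -2)*10)*(-7) = (-5*(-2)*10)*(-7) = (10*10)*(-7) = 100*(-7) = -700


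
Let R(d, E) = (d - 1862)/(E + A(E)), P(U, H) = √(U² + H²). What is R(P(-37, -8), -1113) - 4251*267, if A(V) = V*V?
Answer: -100340043001/88404 + √1433/1237656 ≈ -1.1350e+6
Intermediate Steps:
A(V) = V²
P(U, H) = √(H² + U²)
R(d, E) = (-1862 + d)/(E + E²) (R(d, E) = (d - 1862)/(E + E²) = (-1862 + d)/(E + E²))
R(P(-37, -8), -1113) - 4251*267 = (-1862 + √((-8)² + (-37)²))/((-1113)*(1 - 1113)) - 4251*267 = -1/1113*(-1862 + √(64 + 1369))/(-1112) - 1*1135017 = -1/1113*(-1/1112)*(-1862 + √1433) - 1135017 = (-133/88404 + √1433/1237656) - 1135017 = -100340043001/88404 + √1433/1237656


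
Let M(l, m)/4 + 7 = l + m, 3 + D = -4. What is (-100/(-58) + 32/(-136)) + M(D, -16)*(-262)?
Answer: 15500654/493 ≈ 31442.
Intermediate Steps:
D = -7 (D = -3 - 4 = -7)
M(l, m) = -28 + 4*l + 4*m (M(l, m) = -28 + 4*(l + m) = -28 + (4*l + 4*m) = -28 + 4*l + 4*m)
(-100/(-58) + 32/(-136)) + M(D, -16)*(-262) = (-100/(-58) + 32/(-136)) + (-28 + 4*(-7) + 4*(-16))*(-262) = (-100*(-1/58) + 32*(-1/136)) + (-28 - 28 - 64)*(-262) = (50/29 - 4/17) - 120*(-262) = 734/493 + 31440 = 15500654/493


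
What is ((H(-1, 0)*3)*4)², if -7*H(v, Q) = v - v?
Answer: 0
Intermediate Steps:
H(v, Q) = 0 (H(v, Q) = -(v - v)/7 = -⅐*0 = 0)
((H(-1, 0)*3)*4)² = ((0*3)*4)² = (0*4)² = 0² = 0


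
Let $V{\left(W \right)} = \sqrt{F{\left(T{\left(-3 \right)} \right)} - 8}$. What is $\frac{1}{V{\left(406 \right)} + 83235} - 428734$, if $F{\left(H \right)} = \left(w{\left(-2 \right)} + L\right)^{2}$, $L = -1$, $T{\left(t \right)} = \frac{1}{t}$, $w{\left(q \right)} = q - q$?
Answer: $\frac{- 428734 \sqrt{7} + 35685674489 i}{\sqrt{7} - 83235 i} \approx -4.2873 \cdot 10^{5}$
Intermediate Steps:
$w{\left(q \right)} = 0$
$F{\left(H \right)} = 1$ ($F{\left(H \right)} = \left(0 - 1\right)^{2} = \left(-1\right)^{2} = 1$)
$V{\left(W \right)} = i \sqrt{7}$ ($V{\left(W \right)} = \sqrt{1 - 8} = \sqrt{-7} = i \sqrt{7}$)
$\frac{1}{V{\left(406 \right)} + 83235} - 428734 = \frac{1}{i \sqrt{7} + 83235} - 428734 = \frac{1}{83235 + i \sqrt{7}} - 428734 = -428734 + \frac{1}{83235 + i \sqrt{7}}$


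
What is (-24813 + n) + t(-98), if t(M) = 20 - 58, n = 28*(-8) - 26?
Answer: -25101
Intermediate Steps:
n = -250 (n = -224 - 26 = -250)
t(M) = -38
(-24813 + n) + t(-98) = (-24813 - 250) - 38 = -25063 - 38 = -25101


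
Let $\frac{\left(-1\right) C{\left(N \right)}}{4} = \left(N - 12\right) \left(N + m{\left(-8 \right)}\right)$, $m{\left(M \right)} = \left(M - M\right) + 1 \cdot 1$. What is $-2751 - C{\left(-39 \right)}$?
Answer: $5001$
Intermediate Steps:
$m{\left(M \right)} = 1$ ($m{\left(M \right)} = 0 + 1 = 1$)
$C{\left(N \right)} = - 4 \left(1 + N\right) \left(-12 + N\right)$ ($C{\left(N \right)} = - 4 \left(N - 12\right) \left(N + 1\right) = - 4 \left(-12 + N\right) \left(1 + N\right) = - 4 \left(1 + N\right) \left(-12 + N\right)$)
$-2751 - C{\left(-39 \right)} = -2751 - \left(48 - 4 \left(-39\right)^{2} + 44 \left(-39\right)\right) = -2751 - \left(48 - 6084 - 1716\right) = -2751 - -7752 = -2751 + 7752 = 5001$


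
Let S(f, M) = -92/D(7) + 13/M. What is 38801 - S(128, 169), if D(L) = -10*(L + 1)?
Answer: 10087941/260 ≈ 38800.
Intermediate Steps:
D(L) = -10 - 10*L (D(L) = -10*(1 + L) = -10 - 10*L)
S(f, M) = 23/20 + 13/M (S(f, M) = -92/(-10 - 10*7) + 13/M = -92/(-10 - 70) + 13/M = -92/(-80) + 13/M = -92*(-1/80) + 13/M = 23/20 + 13/M)
38801 - S(128, 169) = 38801 - (23/20 + 13/169) = 38801 - (23/20 + 13*(1/169)) = 38801 - (23/20 + 1/13) = 38801 - 1*319/260 = 38801 - 319/260 = 10087941/260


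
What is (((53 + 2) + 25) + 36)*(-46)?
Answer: -5336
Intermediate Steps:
(((53 + 2) + 25) + 36)*(-46) = ((55 + 25) + 36)*(-46) = (80 + 36)*(-46) = 116*(-46) = -5336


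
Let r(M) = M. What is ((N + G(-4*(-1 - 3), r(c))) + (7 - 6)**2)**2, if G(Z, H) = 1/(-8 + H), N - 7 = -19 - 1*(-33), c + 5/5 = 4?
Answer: 11881/25 ≈ 475.24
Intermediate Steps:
c = 3 (c = -1 + 4 = 3)
N = 21 (N = 7 + (-19 - 1*(-33)) = 7 + (-19 + 33) = 7 + 14 = 21)
((N + G(-4*(-1 - 3), r(c))) + (7 - 6)**2)**2 = ((21 + 1/(-8 + 3)) + (7 - 6)**2)**2 = ((21 + 1/(-5)) + 1**2)**2 = ((21 - 1/5) + 1)**2 = (104/5 + 1)**2 = (109/5)**2 = 11881/25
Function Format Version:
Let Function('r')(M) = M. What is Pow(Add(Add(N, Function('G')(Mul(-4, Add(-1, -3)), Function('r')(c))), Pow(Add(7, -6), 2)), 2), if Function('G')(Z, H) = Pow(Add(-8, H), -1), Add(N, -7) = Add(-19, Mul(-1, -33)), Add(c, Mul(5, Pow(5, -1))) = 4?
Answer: Rational(11881, 25) ≈ 475.24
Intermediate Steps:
c = 3 (c = Add(-1, 4) = 3)
N = 21 (N = Add(7, Add(-19, Mul(-1, -33))) = Add(7, Add(-19, 33)) = Add(7, 14) = 21)
Pow(Add(Add(N, Function('G')(Mul(-4, Add(-1, -3)), Function('r')(c))), Pow(Add(7, -6), 2)), 2) = Pow(Add(Add(21, Pow(Add(-8, 3), -1)), Pow(Add(7, -6), 2)), 2) = Pow(Add(Add(21, Pow(-5, -1)), Pow(1, 2)), 2) = Pow(Add(Add(21, Rational(-1, 5)), 1), 2) = Pow(Add(Rational(104, 5), 1), 2) = Pow(Rational(109, 5), 2) = Rational(11881, 25)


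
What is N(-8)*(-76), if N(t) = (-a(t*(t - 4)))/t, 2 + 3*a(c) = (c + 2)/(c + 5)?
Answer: 988/303 ≈ 3.2607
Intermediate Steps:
a(c) = -⅔ + (2 + c)/(3*(5 + c)) (a(c) = -⅔ + ((c + 2)/(c + 5))/3 = -⅔ + ((2 + c)/(5 + c))/3 = -⅔ + (2 + c)/(3*(5 + c)))
N(t) = -(-8 - t*(-4 + t))/(3*t*(5 + t*(-4 + t))) (N(t) = (-(-8 - t*(t - 4))/(3*(5 + t*(t - 4))))/t = (-(-8 - t*(-4 + t))/(3*(5 + t*(-4 + t))))/t = -(-8 - t*(-4 + t))/(3*t*(5 + t*(-4 + t))))
N(-8)*(-76) = ((⅓)*(8 - 8*(-4 - 8))/(-8*(5 - 8*(-4 - 8))))*(-76) = ((⅓)*(-⅛)*(8 - 8*(-12))/(5 - 8*(-12)))*(-76) = ((⅓)*(-⅛)*(8 + 96)/(5 + 96))*(-76) = ((⅓)*(-⅛)*104/101)*(-76) = ((⅓)*(-⅛)*(1/101)*104)*(-76) = -13/303*(-76) = 988/303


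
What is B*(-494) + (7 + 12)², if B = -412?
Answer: 203889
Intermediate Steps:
B*(-494) + (7 + 12)² = -412*(-494) + (7 + 12)² = 203528 + 19² = 203528 + 361 = 203889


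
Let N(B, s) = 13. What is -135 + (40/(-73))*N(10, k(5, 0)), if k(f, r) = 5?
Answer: -10375/73 ≈ -142.12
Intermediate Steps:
-135 + (40/(-73))*N(10, k(5, 0)) = -135 + (40/(-73))*13 = -135 + (40*(-1/73))*13 = -135 - 40/73*13 = -135 - 520/73 = -10375/73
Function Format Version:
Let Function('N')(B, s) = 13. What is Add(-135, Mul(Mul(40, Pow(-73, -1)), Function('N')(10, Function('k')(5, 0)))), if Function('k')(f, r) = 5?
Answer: Rational(-10375, 73) ≈ -142.12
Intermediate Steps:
Add(-135, Mul(Mul(40, Pow(-73, -1)), Function('N')(10, Function('k')(5, 0)))) = Add(-135, Mul(Mul(40, Pow(-73, -1)), 13)) = Add(-135, Mul(Mul(40, Rational(-1, 73)), 13)) = Add(-135, Mul(Rational(-40, 73), 13)) = Add(-135, Rational(-520, 73)) = Rational(-10375, 73)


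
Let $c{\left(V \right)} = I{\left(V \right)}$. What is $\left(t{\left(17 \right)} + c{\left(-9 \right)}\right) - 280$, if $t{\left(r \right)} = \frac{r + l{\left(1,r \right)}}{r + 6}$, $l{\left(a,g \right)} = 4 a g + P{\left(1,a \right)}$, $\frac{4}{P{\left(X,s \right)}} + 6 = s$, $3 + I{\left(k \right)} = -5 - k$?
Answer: $- \frac{31664}{115} \approx -275.34$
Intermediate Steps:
$I{\left(k \right)} = -8 - k$ ($I{\left(k \right)} = -3 - \left(5 + k\right) = -8 - k$)
$P{\left(X,s \right)} = \frac{4}{-6 + s}$
$l{\left(a,g \right)} = \frac{4}{-6 + a} + 4 a g$ ($l{\left(a,g \right)} = 4 a g + \frac{4}{-6 + a} = \frac{4}{-6 + a} + 4 a g$)
$c{\left(V \right)} = -8 - V$
$t{\left(r \right)} = \frac{- \frac{4}{5} + 5 r}{6 + r}$ ($t{\left(r \right)} = \frac{r + \frac{4 \left(1 + 1 r \left(-6 + 1\right)\right)}{-6 + 1}}{r + 6} = \frac{r + \frac{4 \left(1 + 1 r \left(-5\right)\right)}{-5}}{6 + r} = \frac{r + 4 \left(- \frac{1}{5}\right) \left(1 - 5 r\right)}{6 + r} = \frac{r + \left(- \frac{4}{5} + 4 r\right)}{6 + r} = \frac{- \frac{4}{5} + 5 r}{6 + r}$)
$\left(t{\left(17 \right)} + c{\left(-9 \right)}\right) - 280 = \left(\frac{-4 + 25 \cdot 17}{5 \left(6 + 17\right)} - -1\right) - 280 = \left(\frac{-4 + 425}{5 \cdot 23} + \left(-8 + 9\right)\right) - 280 = \left(\frac{1}{5} \cdot \frac{1}{23} \cdot 421 + 1\right) - 280 = \left(\frac{421}{115} + 1\right) - 280 = \frac{536}{115} - 280 = - \frac{31664}{115}$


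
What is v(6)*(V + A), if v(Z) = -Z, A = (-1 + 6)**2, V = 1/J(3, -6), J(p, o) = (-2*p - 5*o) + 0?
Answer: -601/4 ≈ -150.25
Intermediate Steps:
J(p, o) = -5*o - 2*p (J(p, o) = (-5*o - 2*p) + 0 = -5*o - 2*p)
V = 1/24 (V = 1/(-5*(-6) - 2*3) = 1/(30 - 6) = 1/24 ≈ 0.041667)
A = 25 (A = 5**2 = 25)
v(6)*(V + A) = (-1*6)*(1/24 + 25) = -6*601/24 = -601/4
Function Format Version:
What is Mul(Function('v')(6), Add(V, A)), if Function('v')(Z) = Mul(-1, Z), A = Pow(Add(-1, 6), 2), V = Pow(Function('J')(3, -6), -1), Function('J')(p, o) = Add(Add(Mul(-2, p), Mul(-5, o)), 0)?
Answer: Rational(-601, 4) ≈ -150.25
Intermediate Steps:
Function('J')(p, o) = Add(Mul(-5, o), Mul(-2, p)) (Function('J')(p, o) = Add(Add(Mul(-5, o), Mul(-2, p)), 0) = Add(Mul(-5, o), Mul(-2, p)))
V = Rational(1, 24) (V = Pow(Add(Mul(-5, -6), Mul(-2, 3)), -1) = Pow(Add(30, -6), -1) = Pow(24, -1) = Rational(1, 24) ≈ 0.041667)
A = 25 (A = Pow(5, 2) = 25)
Mul(Function('v')(6), Add(V, A)) = Mul(Mul(-1, 6), Add(Rational(1, 24), 25)) = Mul(-6, Rational(601, 24)) = Rational(-601, 4)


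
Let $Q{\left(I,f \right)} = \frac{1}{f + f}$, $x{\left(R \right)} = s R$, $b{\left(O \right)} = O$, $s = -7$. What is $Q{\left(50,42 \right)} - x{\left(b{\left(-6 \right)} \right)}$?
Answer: $- \frac{3527}{84} \approx -41.988$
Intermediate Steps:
$x{\left(R \right)} = - 7 R$
$Q{\left(I,f \right)} = \frac{1}{2 f}$
$Q{\left(50,42 \right)} - x{\left(b{\left(-6 \right)} \right)} = \frac{1}{2 \cdot 42} - \left(-7\right) \left(-6\right) = \frac{1}{2} \cdot \frac{1}{42} - 42 = \frac{1}{84} - 42 = - \frac{3527}{84}$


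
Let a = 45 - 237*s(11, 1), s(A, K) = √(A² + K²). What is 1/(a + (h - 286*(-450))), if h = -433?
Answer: 64156/8228558363 + 237*√122/16457116726 ≈ 7.9558e-6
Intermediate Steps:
a = 45 - 237*√122 (a = 45 - 237*√(11² + 1²) = 45 - 237*√(121 + 1) = 45 - 237*√122 ≈ -2572.8)
1/(a + (h - 286*(-450))) = 1/((45 - 237*√122) + (-433 - 286*(-450))) = 1/((45 - 237*√122) + (-433 + 128700)) = 1/((45 - 237*√122) + 128267) = 1/(128312 - 237*√122)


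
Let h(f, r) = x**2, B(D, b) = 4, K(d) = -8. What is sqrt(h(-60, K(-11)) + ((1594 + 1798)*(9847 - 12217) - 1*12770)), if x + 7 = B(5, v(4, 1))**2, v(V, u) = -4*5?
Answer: 7*I*sqrt(164321) ≈ 2837.6*I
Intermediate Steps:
v(V, u) = -20
x = 9 (x = -7 + 4**2 = -7 + 16 = 9)
h(f, r) = 81 (h(f, r) = 9**2 = 81)
sqrt(h(-60, K(-11)) + ((1594 + 1798)*(9847 - 12217) - 1*12770)) = sqrt(81 + ((1594 + 1798)*(9847 - 12217) - 1*12770)) = sqrt(81 + (3392*(-2370) - 12770)) = sqrt(81 + (-8039040 - 12770)) = sqrt(81 - 8051810) = sqrt(-8051729) = 7*I*sqrt(164321)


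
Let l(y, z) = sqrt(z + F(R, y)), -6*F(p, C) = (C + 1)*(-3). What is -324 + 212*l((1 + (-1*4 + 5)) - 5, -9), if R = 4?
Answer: -324 + 212*I*sqrt(10) ≈ -324.0 + 670.4*I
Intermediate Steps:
F(p, C) = 1/2 + C/2 (F(p, C) = -(C + 1)*(-3)/6 = -(1 + C)*(-3)/6 = -(-3 - 3*C)/6 = 1/2 + C/2)
l(y, z) = sqrt(1/2 + z + y/2) (l(y, z) = sqrt(z + (1/2 + y/2)) = sqrt(1/2 + z + y/2))
-324 + 212*l((1 + (-1*4 + 5)) - 5, -9) = -324 + 212*(sqrt(2 + 2*((1 + (-1*4 + 5)) - 5) + 4*(-9))/2) = -324 + 212*(sqrt(2 + 2*((1 + (-4 + 5)) - 5) - 36)/2) = -324 + 212*(sqrt(2 + 2*((1 + 1) - 5) - 36)/2) = -324 + 212*(sqrt(2 + 2*(2 - 5) - 36)/2) = -324 + 212*(sqrt(2 + 2*(-3) - 36)/2) = -324 + 212*(sqrt(2 - 6 - 36)/2) = -324 + 212*(sqrt(-40)/2) = -324 + 212*((2*I*sqrt(10))/2) = -324 + 212*(I*sqrt(10)) = -324 + 212*I*sqrt(10)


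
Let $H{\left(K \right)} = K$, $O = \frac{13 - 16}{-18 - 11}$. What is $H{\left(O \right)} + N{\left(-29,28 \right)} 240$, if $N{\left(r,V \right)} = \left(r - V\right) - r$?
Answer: $- \frac{194877}{29} \approx -6719.9$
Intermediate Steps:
$O = \frac{3}{29}$ ($O = - \frac{3}{-29} = \left(-3\right) \left(- \frac{1}{29}\right) = \frac{3}{29} \approx 0.10345$)
$N{\left(r,V \right)} = - V$
$H{\left(O \right)} + N{\left(-29,28 \right)} 240 = \frac{3}{29} + \left(-1\right) 28 \cdot 240 = \frac{3}{29} - 6720 = - \frac{194877}{29}$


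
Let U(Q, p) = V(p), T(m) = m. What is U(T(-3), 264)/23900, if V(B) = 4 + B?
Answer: 67/5975 ≈ 0.011213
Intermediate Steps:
U(Q, p) = 4 + p
U(T(-3), 264)/23900 = (4 + 264)/23900 = 268*(1/23900) = 67/5975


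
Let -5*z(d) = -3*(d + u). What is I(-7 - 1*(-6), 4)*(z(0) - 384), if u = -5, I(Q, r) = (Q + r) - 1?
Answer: -774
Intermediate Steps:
I(Q, r) = -1 + Q + r
z(d) = -3 + 3*d/5 (z(d) = -(-3)*(d - 5)/5 = -(-3)*(-5 + d)/5 = -(15 - 3*d)/5 = -3 + 3*d/5)
I(-7 - 1*(-6), 4)*(z(0) - 384) = (-1 + (-7 - 1*(-6)) + 4)*((-3 + (⅗)*0) - 384) = (-1 + (-7 + 6) + 4)*((-3 + 0) - 384) = (-1 - 1 + 4)*(-3 - 384) = 2*(-387) = -774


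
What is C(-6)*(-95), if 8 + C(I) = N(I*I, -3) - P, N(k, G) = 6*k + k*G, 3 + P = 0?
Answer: -9785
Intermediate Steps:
P = -3 (P = -3 + 0 = -3)
N(k, G) = 6*k + G*k
C(I) = -5 + 3*I² (C(I) = -8 + ((I*I)*(6 - 3) - 1*(-3)) = -8 + (I²*3 + 3) = -8 + (3*I² + 3) = -8 + (3 + 3*I²) = -5 + 3*I²)
C(-6)*(-95) = (-5 + 3*(-6)²)*(-95) = (-5 + 3*36)*(-95) = (-5 + 108)*(-95) = 103*(-95) = -9785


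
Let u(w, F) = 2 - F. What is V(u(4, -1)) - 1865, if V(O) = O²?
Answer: -1856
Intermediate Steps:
V(u(4, -1)) - 1865 = (2 - 1*(-1))² - 1865 = (2 + 1)² - 1865 = 3² - 1865 = 9 - 1865 = -1856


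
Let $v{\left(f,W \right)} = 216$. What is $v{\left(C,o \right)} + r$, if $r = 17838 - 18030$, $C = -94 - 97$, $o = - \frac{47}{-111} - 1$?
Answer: $24$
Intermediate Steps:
$o = - \frac{64}{111}$ ($o = \left(-47\right) \left(- \frac{1}{111}\right) - 1 = \frac{47}{111} - 1 = - \frac{64}{111} \approx -0.57658$)
$C = -191$ ($C = -94 - 97 = -191$)
$r = -192$
$v{\left(C,o \right)} + r = 216 - 192 = 24$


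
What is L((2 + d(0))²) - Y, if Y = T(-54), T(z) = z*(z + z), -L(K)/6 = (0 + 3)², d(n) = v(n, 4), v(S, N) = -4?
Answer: -5886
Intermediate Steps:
d(n) = -4
L(K) = -54 (L(K) = -6*(0 + 3)² = -6*3² = -6*9 = -54)
T(z) = 2*z² (T(z) = z*(2*z) = 2*z²)
Y = 5832 (Y = 2*(-54)² = 2*2916 = 5832)
L((2 + d(0))²) - Y = -54 - 1*5832 = -54 - 5832 = -5886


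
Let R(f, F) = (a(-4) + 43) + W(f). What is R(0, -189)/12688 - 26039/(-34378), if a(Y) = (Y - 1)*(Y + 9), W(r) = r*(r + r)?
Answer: 82750409/109047016 ≈ 0.75885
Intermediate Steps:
W(r) = 2*r² (W(r) = r*(2*r) = 2*r²)
a(Y) = (-1 + Y)*(9 + Y)
R(f, F) = 18 + 2*f² (R(f, F) = ((-9 + (-4)² + 8*(-4)) + 43) + 2*f² = ((-9 + 16 - 32) + 43) + 2*f² = (-25 + 43) + 2*f² = 18 + 2*f²)
R(0, -189)/12688 - 26039/(-34378) = (18 + 2*0²)/12688 - 26039/(-34378) = (18 + 2*0)*(1/12688) - 26039*(-1/34378) = (18 + 0)*(1/12688) + 26039/34378 = 18*(1/12688) + 26039/34378 = 9/6344 + 26039/34378 = 82750409/109047016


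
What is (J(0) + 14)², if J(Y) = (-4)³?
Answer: 2500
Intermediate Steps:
J(Y) = -64
(J(0) + 14)² = (-64 + 14)² = (-50)² = 2500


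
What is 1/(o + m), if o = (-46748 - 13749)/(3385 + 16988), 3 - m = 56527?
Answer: -20373/1151623949 ≈ -1.7691e-5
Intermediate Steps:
m = -56524 (m = 3 - 1*56527 = 3 - 56527 = -56524)
o = -60497/20373 ≈ -2.9695
1/(o + m) = 1/(-60497/20373 - 56524) = 1/(-1151623949/20373) = -20373/1151623949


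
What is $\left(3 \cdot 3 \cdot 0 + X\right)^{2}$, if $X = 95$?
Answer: $9025$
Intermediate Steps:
$\left(3 \cdot 3 \cdot 0 + X\right)^{2} = \left(3 \cdot 3 \cdot 0 + 95\right)^{2} = \left(9 \cdot 0 + 95\right)^{2} = \left(0 + 95\right)^{2} = 95^{2} = 9025$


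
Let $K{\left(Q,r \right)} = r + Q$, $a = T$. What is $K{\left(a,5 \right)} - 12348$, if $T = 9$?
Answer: $-12334$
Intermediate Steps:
$a = 9$
$K{\left(Q,r \right)} = Q + r$
$K{\left(a,5 \right)} - 12348 = \left(9 + 5\right) - 12348 = 14 - 12348 = -12334$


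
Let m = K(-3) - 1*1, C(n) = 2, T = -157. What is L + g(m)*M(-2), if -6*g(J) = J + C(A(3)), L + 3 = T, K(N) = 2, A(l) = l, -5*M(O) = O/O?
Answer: -1599/10 ≈ -159.90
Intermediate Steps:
M(O) = -1/5 (M(O) = -O/(5*O) = -1/5*1 = -1/5)
L = -160 (L = -3 - 157 = -160)
m = 1 (m = 2 - 1*1 = 2 - 1 = 1)
g(J) = -1/3 - J/6 (g(J) = -(J + 2)/6 = -(2 + J)/6 = -1/3 - J/6)
L + g(m)*M(-2) = -160 + (-1/3 - 1/6*1)*(-1/5) = -160 + (-1/3 - 1/6)*(-1/5) = -160 - 1/2*(-1/5) = -160 + 1/10 = -1599/10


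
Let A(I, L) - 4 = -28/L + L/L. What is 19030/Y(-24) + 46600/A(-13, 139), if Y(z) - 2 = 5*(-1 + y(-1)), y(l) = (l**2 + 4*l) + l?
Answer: 5925530/667 ≈ 8883.9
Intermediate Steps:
y(l) = l**2 + 5*l
A(I, L) = 5 - 28/L (A(I, L) = 4 + (-28/L + L/L) = 4 + (-28/L + 1) = 4 + (1 - 28/L) = 5 - 28/L)
Y(z) = -23 (Y(z) = 2 + 5*(-1 - (5 - 1)) = 2 + 5*(-1 - 1*4) = 2 + 5*(-1 - 4) = 2 + 5*(-5) = 2 - 25 = -23)
19030/Y(-24) + 46600/A(-13, 139) = 19030/(-23) + 46600/(5 - 28/139) = 19030*(-1/23) + 46600/(5 - 28*1/139) = -19030/23 + 46600/(5 - 28/139) = -19030/23 + 46600/(667/139) = -19030/23 + 46600*(139/667) = -19030/23 + 6477400/667 = 5925530/667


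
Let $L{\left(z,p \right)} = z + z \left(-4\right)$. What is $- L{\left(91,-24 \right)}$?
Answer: $273$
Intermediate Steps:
$L{\left(z,p \right)} = - 3 z$ ($L{\left(z,p \right)} = z - 4 z = - 3 z$)
$- L{\left(91,-24 \right)} = - \left(-3\right) 91 = \left(-1\right) \left(-273\right) = 273$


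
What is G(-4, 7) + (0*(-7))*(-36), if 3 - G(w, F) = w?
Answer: 7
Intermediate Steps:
G(w, F) = 3 - w
G(-4, 7) + (0*(-7))*(-36) = (3 - 1*(-4)) + (0*(-7))*(-36) = (3 + 4) + 0*(-36) = 7 + 0 = 7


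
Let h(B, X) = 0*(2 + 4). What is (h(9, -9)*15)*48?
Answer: 0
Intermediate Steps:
h(B, X) = 0 (h(B, X) = 0*6 = 0)
(h(9, -9)*15)*48 = (0*15)*48 = 0*48 = 0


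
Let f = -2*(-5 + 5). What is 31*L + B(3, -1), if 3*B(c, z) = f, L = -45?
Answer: -1395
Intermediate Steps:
f = 0 (f = -2*0 = 0)
B(c, z) = 0 (B(c, z) = (1/3)*0 = 0)
31*L + B(3, -1) = 31*(-45) + 0 = -1395 + 0 = -1395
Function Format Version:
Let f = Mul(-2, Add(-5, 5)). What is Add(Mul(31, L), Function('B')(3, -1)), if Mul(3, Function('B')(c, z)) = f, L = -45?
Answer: -1395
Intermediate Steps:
f = 0 (f = Mul(-2, 0) = 0)
Function('B')(c, z) = 0 (Function('B')(c, z) = Mul(Rational(1, 3), 0) = 0)
Add(Mul(31, L), Function('B')(3, -1)) = Add(Mul(31, -45), 0) = Add(-1395, 0) = -1395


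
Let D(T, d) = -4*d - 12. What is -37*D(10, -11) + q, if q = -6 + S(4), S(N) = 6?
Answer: -1184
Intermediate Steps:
D(T, d) = -12 - 4*d
q = 0 (q = -6 + 6 = 0)
-37*D(10, -11) + q = -37*(-12 - 4*(-11)) + 0 = -37*(-12 + 44) + 0 = -37*32 + 0 = -1184 + 0 = -1184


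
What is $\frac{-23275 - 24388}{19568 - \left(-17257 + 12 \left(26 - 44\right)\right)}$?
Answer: $- \frac{47663}{37041} \approx -1.2868$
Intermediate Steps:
$\frac{-23275 - 24388}{19568 - \left(-17257 + 12 \left(26 - 44\right)\right)} = - \frac{47663}{19568 + \left(\left(-12\right) \left(-18\right) + 17257\right)} = - \frac{47663}{19568 + \left(216 + 17257\right)} = - \frac{47663}{19568 + 17473} = - \frac{47663}{37041}$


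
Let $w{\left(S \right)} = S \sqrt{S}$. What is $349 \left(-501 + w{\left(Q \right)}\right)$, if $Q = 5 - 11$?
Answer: $-174849 - 2094 i \sqrt{6} \approx -1.7485 \cdot 10^{5} - 5129.2 i$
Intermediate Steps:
$Q = -6$
$w{\left(S \right)} = S^{\frac{3}{2}}$
$349 \left(-501 + w{\left(Q \right)}\right) = 349 \left(-501 + \left(-6\right)^{\frac{3}{2}}\right) = 349 \left(-501 - 6 i \sqrt{6}\right) = -174849 - 2094 i \sqrt{6}$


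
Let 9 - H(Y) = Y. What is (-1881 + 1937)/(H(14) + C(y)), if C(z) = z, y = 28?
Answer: 56/23 ≈ 2.4348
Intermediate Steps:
H(Y) = 9 - Y
(-1881 + 1937)/(H(14) + C(y)) = (-1881 + 1937)/((9 - 1*14) + 28) = 56/((9 - 14) + 28) = 56/(-5 + 28) = 56/23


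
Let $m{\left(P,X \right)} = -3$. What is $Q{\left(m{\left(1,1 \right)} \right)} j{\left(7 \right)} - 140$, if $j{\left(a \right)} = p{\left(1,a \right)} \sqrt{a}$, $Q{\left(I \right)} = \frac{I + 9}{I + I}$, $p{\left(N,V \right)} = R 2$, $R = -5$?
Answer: $-140 + 10 \sqrt{7} \approx -113.54$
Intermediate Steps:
$p{\left(N,V \right)} = -10$ ($p{\left(N,V \right)} = \left(-5\right) 2 = -10$)
$Q{\left(I \right)} = \frac{9 + I}{2 I}$
$j{\left(a \right)} = - 10 \sqrt{a}$
$Q{\left(m{\left(1,1 \right)} \right)} j{\left(7 \right)} - 140 = \frac{9 - 3}{2 \left(-3\right)} \left(- 10 \sqrt{7}\right) - 140 = \frac{1}{2} \left(- \frac{1}{3}\right) 6 \left(- 10 \sqrt{7}\right) - 140 = - \left(-10\right) \sqrt{7} - 140 = 10 \sqrt{7} - 140 = -140 + 10 \sqrt{7}$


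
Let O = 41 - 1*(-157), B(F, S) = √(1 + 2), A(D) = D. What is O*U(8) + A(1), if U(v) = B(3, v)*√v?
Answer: 1 + 396*√6 ≈ 971.00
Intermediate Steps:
B(F, S) = √3
U(v) = √3*√v
O = 198 (O = 41 + 157 = 198)
O*U(8) + A(1) = 198*(√3*√8) + 1 = 198*(√3*(2*√2)) + 1 = 198*(2*√6) + 1 = 396*√6 + 1 = 1 + 396*√6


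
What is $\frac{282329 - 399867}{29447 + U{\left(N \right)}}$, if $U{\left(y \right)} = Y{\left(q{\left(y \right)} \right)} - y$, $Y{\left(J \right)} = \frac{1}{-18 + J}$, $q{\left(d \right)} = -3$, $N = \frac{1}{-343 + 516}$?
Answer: $- \frac{427015554}{106980757} \approx -3.9915$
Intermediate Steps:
$N = \frac{1}{173} \approx 0.0057803$
$U{\left(y \right)} = - \frac{1}{21} - y$ ($U{\left(y \right)} = \frac{1}{-18 - 3} - y = \frac{1}{-21} - y = - \frac{1}{21} - y$)
$\frac{282329 - 399867}{29447 + U{\left(N \right)}} = \frac{282329 - 399867}{29447 - \frac{194}{3633}} = - \frac{117538}{29447 - \frac{194}{3633}} = - \frac{117538}{\frac{106980757}{3633}} = \left(-117538\right) \frac{3633}{106980757} = - \frac{427015554}{106980757}$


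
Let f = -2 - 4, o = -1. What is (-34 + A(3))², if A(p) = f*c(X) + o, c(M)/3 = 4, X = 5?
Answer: 11449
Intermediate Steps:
c(M) = 12 (c(M) = 3*4 = 12)
f = -6
A(p) = -73 (A(p) = -6*12 - 1 = -72 - 1 = -73)
(-34 + A(3))² = (-34 - 73)² = (-107)² = 11449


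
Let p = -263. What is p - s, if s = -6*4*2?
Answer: -215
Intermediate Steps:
s = -48 (s = -24*2 = -48)
p - s = -263 - 1*(-48) = -263 + 48 = -215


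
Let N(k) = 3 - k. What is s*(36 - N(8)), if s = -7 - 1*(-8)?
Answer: 41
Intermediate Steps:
s = 1 (s = -7 + 8 = 1)
s*(36 - N(8)) = 1*(36 - (3 - 1*8)) = 1*(36 - (3 - 8)) = 1*(36 - 1*(-5)) = 1*(36 + 5) = 1*41 = 41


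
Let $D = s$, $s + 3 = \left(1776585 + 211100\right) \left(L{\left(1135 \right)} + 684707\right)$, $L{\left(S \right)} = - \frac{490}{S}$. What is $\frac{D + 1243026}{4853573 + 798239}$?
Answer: $\frac{77235740882764}{320740331} \approx 2.408 \cdot 10^{5}$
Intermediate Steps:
$s = \frac{308942681364154}{227}$ ($s = -3 + \left(1776585 + 211100\right) \left(- \frac{490}{1135} + 684707\right) = -3 + 1987685 \left(\left(-490\right) \frac{1}{1135} + 684707\right) = -3 + 1987685 \left(- \frac{98}{227} + 684707\right) = -3 + 1987685 \cdot \frac{155428391}{227} = -3 + \frac{308942681364835}{227} = \frac{308942681364154}{227} \approx 1.361 \cdot 10^{12}$)
$D = \frac{308942681364154}{227} \approx 1.361 \cdot 10^{12}$
$\frac{D + 1243026}{4853573 + 798239} = \frac{\frac{308942681364154}{227} + 1243026}{4853573 + 798239} = \frac{308942963531056}{227 \cdot 5651812} = \frac{308942963531056}{227} \cdot \frac{1}{5651812} = \frac{77235740882764}{320740331}$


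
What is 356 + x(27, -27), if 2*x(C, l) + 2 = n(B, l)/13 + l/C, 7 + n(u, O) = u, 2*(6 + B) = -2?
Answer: 9203/26 ≈ 353.96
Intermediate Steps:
B = -7 (B = -6 + (½)*(-2) = -6 - 1 = -7)
n(u, O) = -7 + u
x(C, l) = -20/13 + l/(2*C) (x(C, l) = -1 + ((-7 - 7)/13 + l/C)/2 = -1 + (-14*1/13 + l/C)/2 = -1 + (-14/13 + l/C)/2 = -1 + (-7/13 + l/(2*C)) = -20/13 + l/(2*C))
356 + x(27, -27) = 356 + (-20/13 + (½)*(-27)/27) = 356 + (-20/13 + (½)*(-27)*(1/27)) = 356 + (-20/13 - ½) = 356 - 53/26 = 9203/26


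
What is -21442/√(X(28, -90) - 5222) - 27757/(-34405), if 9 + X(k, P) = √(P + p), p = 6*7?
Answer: 27757/34405 - 21442/√(-5231 + 4*I*√3) ≈ 0.61045 + 296.46*I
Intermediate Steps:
p = 42
X(k, P) = -9 + √(42 + P) (X(k, P) = -9 + √(P + 42) = -9 + √(42 + P))
-21442/√(X(28, -90) - 5222) - 27757/(-34405) = -21442/√((-9 + √(42 - 90)) - 5222) - 27757/(-34405) = -21442/√((-9 + √(-48)) - 5222) - 27757*(-1/34405) = -21442/√((-9 + 4*I*√3) - 5222) + 27757/34405 = -21442/√(-5231 + 4*I*√3) + 27757/34405 = 27757/34405 - 21442/√(-5231 + 4*I*√3)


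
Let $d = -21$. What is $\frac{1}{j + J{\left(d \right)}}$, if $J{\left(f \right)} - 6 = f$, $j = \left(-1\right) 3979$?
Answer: $- \frac{1}{3994} \approx -0.00025038$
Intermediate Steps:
$j = -3979$
$J{\left(f \right)} = 6 + f$
$\frac{1}{j + J{\left(d \right)}} = \frac{1}{-3979 + \left(6 - 21\right)} = \frac{1}{-3979 - 15} = \frac{1}{-3994} = - \frac{1}{3994}$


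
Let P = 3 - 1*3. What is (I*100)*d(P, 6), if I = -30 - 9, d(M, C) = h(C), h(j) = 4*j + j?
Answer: -117000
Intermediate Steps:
P = 0 (P = 3 - 3 = 0)
h(j) = 5*j
d(M, C) = 5*C
I = -39
(I*100)*d(P, 6) = (-39*100)*(5*6) = -3900*30 = -117000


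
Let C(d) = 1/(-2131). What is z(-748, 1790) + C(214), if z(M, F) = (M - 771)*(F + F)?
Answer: -11588420621/2131 ≈ -5.4380e+6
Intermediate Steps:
z(M, F) = 2*F*(-771 + M) (z(M, F) = (-771 + M)*(2*F) = 2*F*(-771 + M))
C(d) = -1/2131
z(-748, 1790) + C(214) = 2*1790*(-771 - 748) - 1/2131 = 2*1790*(-1519) - 1/2131 = -5438020 - 1/2131 = -11588420621/2131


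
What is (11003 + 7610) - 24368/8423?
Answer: 156752931/8423 ≈ 18610.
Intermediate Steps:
(11003 + 7610) - 24368/8423 = 18613 - 24368*1/8423 = 18613 - 24368/8423 = 156752931/8423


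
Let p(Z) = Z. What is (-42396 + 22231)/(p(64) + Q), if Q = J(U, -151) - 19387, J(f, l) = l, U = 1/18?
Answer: 20165/19474 ≈ 1.0355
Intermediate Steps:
U = 1/18 ≈ 0.055556
Q = -19538 (Q = -151 - 19387 = -19538)
(-42396 + 22231)/(p(64) + Q) = (-42396 + 22231)/(64 - 19538) = -20165/(-19474) = -20165*(-1/19474) = 20165/19474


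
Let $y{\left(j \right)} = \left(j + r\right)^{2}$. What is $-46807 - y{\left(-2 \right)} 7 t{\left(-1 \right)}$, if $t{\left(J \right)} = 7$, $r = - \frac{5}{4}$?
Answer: $- \frac{757193}{16} \approx -47325.0$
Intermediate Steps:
$r = - \frac{5}{4}$ ($r = \left(-5\right) \frac{1}{4} = - \frac{5}{4} \approx -1.25$)
$y{\left(j \right)} = \left(- \frac{5}{4} + j\right)^{2}$ ($y{\left(j \right)} = \left(j - \frac{5}{4}\right)^{2} = \left(- \frac{5}{4} + j\right)^{2}$)
$-46807 - y{\left(-2 \right)} 7 t{\left(-1 \right)} = -46807 - \frac{\left(-5 + 4 \left(-2\right)\right)^{2}}{16} \cdot 7 \cdot 7 = -46807 - \frac{\left(-5 - 8\right)^{2}}{16} \cdot 7 \cdot 7 = -46807 - \frac{\left(-13\right)^{2}}{16} \cdot 7 \cdot 7 = -46807 - \frac{1}{16} \cdot 169 \cdot 7 \cdot 7 = -46807 - \frac{169}{16} \cdot 7 \cdot 7 = -46807 - \frac{1183}{16} \cdot 7 = -46807 - \frac{8281}{16} = - \frac{757193}{16}$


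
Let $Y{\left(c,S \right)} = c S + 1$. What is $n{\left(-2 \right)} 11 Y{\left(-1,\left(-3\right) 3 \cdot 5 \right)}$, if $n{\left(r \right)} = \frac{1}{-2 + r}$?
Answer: $- \frac{253}{2} \approx -126.5$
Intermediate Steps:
$Y{\left(c,S \right)} = 1 + S c$ ($Y{\left(c,S \right)} = S c + 1 = 1 + S c$)
$n{\left(-2 \right)} 11 Y{\left(-1,\left(-3\right) 3 \cdot 5 \right)} = \frac{1}{-2 - 2} \cdot 11 \left(1 + \left(-3\right) 3 \cdot 5 \left(-1\right)\right) = \frac{1}{-4} \cdot 11 \left(1 + \left(-9\right) 5 \left(-1\right)\right) = \left(- \frac{1}{4}\right) 11 \left(1 - -45\right) = - \frac{11 \left(1 + 45\right)}{4} = \left(- \frac{11}{4}\right) 46 = - \frac{253}{2}$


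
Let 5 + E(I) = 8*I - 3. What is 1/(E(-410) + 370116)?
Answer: 1/366828 ≈ 2.7261e-6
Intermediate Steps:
E(I) = -8 + 8*I (E(I) = -5 + (8*I - 3) = -5 + (-3 + 8*I) = -8 + 8*I)
1/(E(-410) + 370116) = 1/((-8 + 8*(-410)) + 370116) = 1/((-8 - 3280) + 370116) = 1/(-3288 + 370116) = 1/366828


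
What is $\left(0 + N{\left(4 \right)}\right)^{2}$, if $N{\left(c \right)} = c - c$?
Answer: $0$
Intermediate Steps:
$N{\left(c \right)} = 0$
$\left(0 + N{\left(4 \right)}\right)^{2} = \left(0 + 0\right)^{2} = 0^{2} = 0$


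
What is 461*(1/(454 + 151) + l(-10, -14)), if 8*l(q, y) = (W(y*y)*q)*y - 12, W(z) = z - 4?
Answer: 1873405807/1210 ≈ 1.5483e+6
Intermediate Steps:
W(z) = -4 + z
l(q, y) = -3/2 + q*y*(-4 + y²)/8 (l(q, y) = (((-4 + y*y)*q)*y - 12)/8 = (((-4 + y²)*q)*y - 12)/8 = ((q*(-4 + y²))*y - 12)/8 = (q*y*(-4 + y²) - 12)/8 = (-12 + q*y*(-4 + y²))/8 = -3/2 + q*y*(-4 + y²)/8)
461*(1/(454 + 151) + l(-10, -14)) = 461*(1/(454 + 151) + (-3/2 + (⅛)*(-10)*(-14)*(-4 + (-14)²))) = 461*(1/605 + (-3/2 + (⅛)*(-10)*(-14)*(-4 + 196))) = 461*(1/605 + (-3/2 + (⅛)*(-10)*(-14)*192)) = 461*(1/605 + (-3/2 + 3360)) = 461*(1/605 + 6717/2) = 461*(4063787/1210) = 1873405807/1210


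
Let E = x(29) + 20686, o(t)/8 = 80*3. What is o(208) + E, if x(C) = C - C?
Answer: 22606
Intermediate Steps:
x(C) = 0
o(t) = 1920 (o(t) = 8*(80*3) = 8*240 = 1920)
E = 20686 (E = 0 + 20686 = 20686)
o(208) + E = 1920 + 20686 = 22606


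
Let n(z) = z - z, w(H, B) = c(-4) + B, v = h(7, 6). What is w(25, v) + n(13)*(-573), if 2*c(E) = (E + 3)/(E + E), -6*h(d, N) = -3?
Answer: 9/16 ≈ 0.56250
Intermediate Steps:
h(d, N) = ½ (h(d, N) = -⅙*(-3) = ½)
c(E) = (3 + E)/(4*E) (c(E) = ((E + 3)/(E + E))/2 = ((3 + E)/((2*E)))/2 = ((3 + E)*(1/(2*E)))/2 = ((3 + E)/(2*E))/2 = (3 + E)/(4*E))
v = ½ ≈ 0.50000
w(H, B) = 1/16 + B (w(H, B) = (¼)*(3 - 4)/(-4) + B = (¼)*(-¼)*(-1) + B = 1/16 + B)
n(z) = 0
w(25, v) + n(13)*(-573) = (1/16 + ½) + 0*(-573) = 9/16 + 0 = 9/16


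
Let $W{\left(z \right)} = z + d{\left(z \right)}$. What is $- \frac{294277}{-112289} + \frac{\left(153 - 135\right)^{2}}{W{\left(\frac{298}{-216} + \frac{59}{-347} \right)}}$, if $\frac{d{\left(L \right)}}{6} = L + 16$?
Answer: $\frac{2302526419103}{358333400419} \approx 6.4257$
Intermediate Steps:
$d{\left(L \right)} = 96 + 6 L$ ($d{\left(L \right)} = 6 \left(L + 16\right) = 6 \left(16 + L\right) = 96 + 6 L$)
$W{\left(z \right)} = 96 + 7 z$ ($W{\left(z \right)} = z + \left(96 + 6 z\right) = 96 + 7 z$)
$- \frac{294277}{-112289} + \frac{\left(153 - 135\right)^{2}}{W{\left(\frac{298}{-216} + \frac{59}{-347} \right)}} = - \frac{294277}{-112289} + \frac{\left(153 - 135\right)^{2}}{96 + 7 \left(\frac{298}{-216} + \frac{59}{-347}\right)} = \left(-294277\right) \left(- \frac{1}{112289}\right) + \frac{18^{2}}{96 + 7 \left(298 \left(- \frac{1}{216}\right) + 59 \left(- \frac{1}{347}\right)\right)} = \frac{294277}{112289} + \frac{324}{96 + 7 \left(- \frac{149}{108} - \frac{59}{347}\right)} = \frac{294277}{112289} + \frac{324}{96 + 7 \left(- \frac{58075}{37476}\right)} = \frac{294277}{112289} + \frac{324}{96 - \frac{406525}{37476}} = \frac{294277}{112289} + \frac{324}{\frac{3191171}{37476}} = \frac{294277}{112289} + 324 \cdot \frac{37476}{3191171} = \frac{294277}{112289} + \frac{12142224}{3191171} = \frac{2302526419103}{358333400419}$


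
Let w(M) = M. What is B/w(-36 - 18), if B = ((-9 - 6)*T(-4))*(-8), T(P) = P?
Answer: 80/9 ≈ 8.8889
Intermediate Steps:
B = -480 (B = ((-9 - 6)*(-4))*(-8) = -15*(-4)*(-8) = 60*(-8) = -480)
B/w(-36 - 18) = -480/(-36 - 18) = -480/(-54) = -480*(-1/54) = 80/9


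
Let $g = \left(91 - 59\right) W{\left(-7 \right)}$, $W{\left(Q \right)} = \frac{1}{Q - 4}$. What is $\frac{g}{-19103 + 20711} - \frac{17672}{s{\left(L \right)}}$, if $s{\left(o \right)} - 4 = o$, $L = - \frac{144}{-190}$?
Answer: $- \frac{927979262}{249843} \approx -3714.3$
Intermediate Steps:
$W{\left(Q \right)} = \frac{1}{-4 + Q}$
$L = \frac{72}{95}$ ($L = \left(-144\right) \left(- \frac{1}{190}\right) = \frac{72}{95} \approx 0.75789$)
$s{\left(o \right)} = 4 + o$
$g = - \frac{32}{11}$ ($g = \frac{91 - 59}{-4 - 7} = \frac{32}{-11} = 32 \left(- \frac{1}{11}\right) = - \frac{32}{11} \approx -2.9091$)
$\frac{g}{-19103 + 20711} - \frac{17672}{s{\left(L \right)}} = - \frac{32}{11 \left(-19103 + 20711\right)} - \frac{17672}{4 + \frac{72}{95}} = - \frac{32}{11 \cdot 1608} - \frac{17672}{\frac{452}{95}} = \left(- \frac{32}{11}\right) \frac{1}{1608} - \frac{419710}{113} = - \frac{4}{2211} - \frac{419710}{113} = - \frac{927979262}{249843}$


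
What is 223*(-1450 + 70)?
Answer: -307740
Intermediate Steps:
223*(-1450 + 70) = 223*(-1380) = -307740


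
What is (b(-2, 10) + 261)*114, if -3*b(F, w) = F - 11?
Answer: 30248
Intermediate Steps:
b(F, w) = 11/3 - F/3 (b(F, w) = -(F - 11)/3 = -(-11 + F)/3 = 11/3 - F/3)
(b(-2, 10) + 261)*114 = ((11/3 - ⅓*(-2)) + 261)*114 = ((11/3 + ⅔) + 261)*114 = (13/3 + 261)*114 = (796/3)*114 = 30248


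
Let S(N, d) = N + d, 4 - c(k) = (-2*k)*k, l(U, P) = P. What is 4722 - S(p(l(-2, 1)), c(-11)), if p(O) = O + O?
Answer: 4474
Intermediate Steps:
p(O) = 2*O
c(k) = 4 + 2*k² (c(k) = 4 - (-2*k)*k = 4 - (-2)*k² = 4 + 2*k²)
4722 - S(p(l(-2, 1)), c(-11)) = 4722 - (2*1 + (4 + 2*(-11)²)) = 4722 - (2 + (4 + 2*121)) = 4722 - (2 + (4 + 242)) = 4722 - (2 + 246) = 4722 - 1*248 = 4722 - 248 = 4474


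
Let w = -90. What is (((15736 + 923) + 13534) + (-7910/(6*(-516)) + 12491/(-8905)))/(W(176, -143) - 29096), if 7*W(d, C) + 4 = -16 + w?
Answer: -2913572036389/2809122643080 ≈ -1.0372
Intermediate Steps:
W(d, C) = -110/7 (W(d, C) = -4/7 + (-16 - 90)/7 = -4/7 + (⅐)*(-106) = -4/7 - 106/7 = -110/7)
(((15736 + 923) + 13534) + (-7910/(6*(-516)) + 12491/(-8905)))/(W(176, -143) - 29096) = (((15736 + 923) + 13534) + (-7910/(6*(-516)) + 12491/(-8905)))/(-110/7 - 29096) = ((16659 + 13534) + (-7910/(-3096) + 12491*(-1/8905)))/(-203782/7) = (30193 + (-7910*(-1/3096) - 12491/8905))*(-7/203782) = (30193 + (3955/1548 - 12491/8905))*(-7/203782) = (30193 + 15883207/13784940)*(-7/203782) = (416224576627/13784940)*(-7/203782) = -2913572036389/2809122643080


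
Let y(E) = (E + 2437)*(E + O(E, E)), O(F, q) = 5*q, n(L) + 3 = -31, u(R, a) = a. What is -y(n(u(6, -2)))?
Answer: 490212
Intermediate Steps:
n(L) = -34 (n(L) = -3 - 31 = -34)
y(E) = 6*E*(2437 + E) (y(E) = (E + 2437)*(E + 5*E) = (2437 + E)*(6*E) = 6*E*(2437 + E))
-y(n(u(6, -2))) = -6*(-34)*(2437 - 34) = -6*(-34)*2403 = -1*(-490212) = 490212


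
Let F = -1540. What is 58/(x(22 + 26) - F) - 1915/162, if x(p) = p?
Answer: -378953/32157 ≈ -11.784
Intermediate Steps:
58/(x(22 + 26) - F) - 1915/162 = 58/((22 + 26) - 1*(-1540)) - 1915/162 = 58/(48 + 1540) - 1915*1/162 = 58/1588 - 1915/162 = 58*(1/1588) - 1915/162 = 29/794 - 1915/162 = -378953/32157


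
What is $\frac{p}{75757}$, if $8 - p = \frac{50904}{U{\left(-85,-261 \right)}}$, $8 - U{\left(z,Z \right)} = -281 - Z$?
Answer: $- \frac{1810}{75757} \approx -0.023892$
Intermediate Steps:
$U{\left(z,Z \right)} = 289 + Z$ ($U{\left(z,Z \right)} = 8 - \left(-281 - Z\right) = 8 + \left(281 + Z\right) = 289 + Z$)
$p = -1810$ ($p = 8 - \frac{50904}{289 - 261} = 8 - \frac{50904}{28} = 8 - 50904 \cdot \frac{1}{28} = 8 - 1818 = -1810$)
$\frac{p}{75757} = - \frac{1810}{75757}$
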